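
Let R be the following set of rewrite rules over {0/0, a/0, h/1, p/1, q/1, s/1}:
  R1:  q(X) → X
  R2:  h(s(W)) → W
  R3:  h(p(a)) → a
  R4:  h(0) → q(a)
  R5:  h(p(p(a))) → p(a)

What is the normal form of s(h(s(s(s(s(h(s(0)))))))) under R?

s(s(s(s(0))))

1. s(h(s(s(s(s(h(s(0))))))))  →  s(s(s(s(h(s(0))))))   [R2 at 1]
2. s(s(s(s(h(s(0))))))  →  s(s(s(s(0))))   [R2 at 1.1.1.1]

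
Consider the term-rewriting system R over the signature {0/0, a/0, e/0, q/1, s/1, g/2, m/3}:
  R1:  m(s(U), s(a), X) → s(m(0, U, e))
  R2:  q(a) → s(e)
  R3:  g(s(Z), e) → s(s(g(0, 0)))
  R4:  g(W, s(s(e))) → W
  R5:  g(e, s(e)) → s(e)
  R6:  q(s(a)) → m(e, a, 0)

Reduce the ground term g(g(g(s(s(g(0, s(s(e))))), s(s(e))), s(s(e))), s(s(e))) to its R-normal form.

s(s(0))

1. g(g(g(s(s(g(0, s(s(e))))), s(s(e))), s(s(e))), s(s(e)))  →  g(g(s(s(g(0, s(s(e))))), s(s(e))), s(s(e)))   [R4 at ε]
2. g(g(s(s(g(0, s(s(e))))), s(s(e))), s(s(e)))  →  g(s(s(g(0, s(s(e))))), s(s(e)))   [R4 at ε]
3. g(s(s(g(0, s(s(e))))), s(s(e)))  →  s(s(g(0, s(s(e)))))   [R4 at ε]
4. s(s(g(0, s(s(e)))))  →  s(s(0))   [R4 at 1.1]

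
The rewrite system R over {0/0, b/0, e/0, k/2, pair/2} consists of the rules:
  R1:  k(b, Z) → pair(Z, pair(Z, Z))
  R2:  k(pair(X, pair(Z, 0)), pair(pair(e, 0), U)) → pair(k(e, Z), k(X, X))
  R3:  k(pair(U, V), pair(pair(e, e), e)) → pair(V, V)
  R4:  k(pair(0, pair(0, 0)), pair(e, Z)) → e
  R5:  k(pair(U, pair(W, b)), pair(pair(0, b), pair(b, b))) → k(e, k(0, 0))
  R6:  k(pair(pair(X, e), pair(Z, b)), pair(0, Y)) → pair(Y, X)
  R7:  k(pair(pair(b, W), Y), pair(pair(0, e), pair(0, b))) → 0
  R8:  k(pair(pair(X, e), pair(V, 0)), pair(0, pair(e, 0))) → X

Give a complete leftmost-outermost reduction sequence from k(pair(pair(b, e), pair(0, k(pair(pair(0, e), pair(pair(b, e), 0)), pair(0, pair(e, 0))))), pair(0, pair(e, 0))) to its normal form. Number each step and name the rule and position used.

1. k(pair(pair(b, e), pair(0, k(pair(pair(0, e), pair(pair(b, e), 0)), pair(0, pair(e, 0))))), pair(0, pair(e, 0)))  →  k(pair(pair(b, e), pair(0, 0)), pair(0, pair(e, 0)))   [R8 at 1.2.2]
2. k(pair(pair(b, e), pair(0, 0)), pair(0, pair(e, 0)))  →  b   [R8 at ε]

b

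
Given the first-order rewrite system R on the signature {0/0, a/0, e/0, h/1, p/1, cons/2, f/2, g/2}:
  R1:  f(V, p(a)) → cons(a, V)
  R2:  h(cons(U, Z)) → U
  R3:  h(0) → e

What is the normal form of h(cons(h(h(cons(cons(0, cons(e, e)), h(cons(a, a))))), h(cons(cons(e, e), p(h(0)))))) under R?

1. h(cons(h(h(cons(cons(0, cons(e, e)), h(cons(a, a))))), h(cons(cons(e, e), p(h(0))))))  →  h(h(cons(cons(0, cons(e, e)), h(cons(a, a)))))   [R2 at ε]
2. h(h(cons(cons(0, cons(e, e)), h(cons(a, a)))))  →  h(cons(0, cons(e, e)))   [R2 at 1]
3. h(cons(0, cons(e, e)))  →  0   [R2 at ε]

0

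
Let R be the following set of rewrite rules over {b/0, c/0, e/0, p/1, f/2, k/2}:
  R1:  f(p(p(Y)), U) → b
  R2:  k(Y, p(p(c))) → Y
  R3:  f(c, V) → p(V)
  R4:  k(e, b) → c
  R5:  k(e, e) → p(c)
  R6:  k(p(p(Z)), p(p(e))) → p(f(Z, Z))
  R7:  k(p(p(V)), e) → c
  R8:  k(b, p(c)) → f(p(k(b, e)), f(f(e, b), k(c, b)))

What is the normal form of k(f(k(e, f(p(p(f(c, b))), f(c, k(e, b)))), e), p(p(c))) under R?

p(e)

1. k(f(k(e, f(p(p(f(c, b))), f(c, k(e, b)))), e), p(p(c)))  →  f(k(e, f(p(p(f(c, b))), f(c, k(e, b)))), e)   [R2 at ε]
2. f(k(e, f(p(p(f(c, b))), f(c, k(e, b)))), e)  →  f(k(e, b), e)   [R1 at 1.2]
3. f(k(e, b), e)  →  f(c, e)   [R4 at 1]
4. f(c, e)  →  p(e)   [R3 at ε]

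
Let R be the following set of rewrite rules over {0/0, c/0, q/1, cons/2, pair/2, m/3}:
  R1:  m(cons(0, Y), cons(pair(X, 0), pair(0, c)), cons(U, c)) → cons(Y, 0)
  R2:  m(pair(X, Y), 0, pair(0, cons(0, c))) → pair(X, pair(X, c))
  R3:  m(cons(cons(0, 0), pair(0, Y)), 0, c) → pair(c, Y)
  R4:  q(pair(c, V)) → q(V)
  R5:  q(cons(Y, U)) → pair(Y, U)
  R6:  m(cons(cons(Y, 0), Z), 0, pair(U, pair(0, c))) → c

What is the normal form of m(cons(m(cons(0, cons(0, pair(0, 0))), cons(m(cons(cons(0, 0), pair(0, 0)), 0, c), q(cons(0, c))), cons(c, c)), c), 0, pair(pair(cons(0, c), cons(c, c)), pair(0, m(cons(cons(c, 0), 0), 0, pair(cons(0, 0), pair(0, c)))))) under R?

1. m(cons(m(cons(0, cons(0, pair(0, 0))), cons(m(cons(cons(0, 0), pair(0, 0)), 0, c), q(cons(0, c))), cons(c, c)), c), 0, pair(pair(cons(0, c), cons(c, c)), pair(0, m(cons(cons(c, 0), 0), 0, pair(cons(0, 0), pair(0, c))))))  →  m(cons(m(cons(0, cons(0, pair(0, 0))), cons(pair(c, 0), q(cons(0, c))), cons(c, c)), c), 0, pair(pair(cons(0, c), cons(c, c)), pair(0, m(cons(cons(c, 0), 0), 0, pair(cons(0, 0), pair(0, c))))))   [R3 at 1.1.2.1]
2. m(cons(m(cons(0, cons(0, pair(0, 0))), cons(pair(c, 0), q(cons(0, c))), cons(c, c)), c), 0, pair(pair(cons(0, c), cons(c, c)), pair(0, m(cons(cons(c, 0), 0), 0, pair(cons(0, 0), pair(0, c))))))  →  m(cons(m(cons(0, cons(0, pair(0, 0))), cons(pair(c, 0), pair(0, c)), cons(c, c)), c), 0, pair(pair(cons(0, c), cons(c, c)), pair(0, m(cons(cons(c, 0), 0), 0, pair(cons(0, 0), pair(0, c))))))   [R5 at 1.1.2.2]
3. m(cons(m(cons(0, cons(0, pair(0, 0))), cons(pair(c, 0), pair(0, c)), cons(c, c)), c), 0, pair(pair(cons(0, c), cons(c, c)), pair(0, m(cons(cons(c, 0), 0), 0, pair(cons(0, 0), pair(0, c))))))  →  m(cons(cons(cons(0, pair(0, 0)), 0), c), 0, pair(pair(cons(0, c), cons(c, c)), pair(0, m(cons(cons(c, 0), 0), 0, pair(cons(0, 0), pair(0, c))))))   [R1 at 1.1]
4. m(cons(cons(cons(0, pair(0, 0)), 0), c), 0, pair(pair(cons(0, c), cons(c, c)), pair(0, m(cons(cons(c, 0), 0), 0, pair(cons(0, 0), pair(0, c))))))  →  m(cons(cons(cons(0, pair(0, 0)), 0), c), 0, pair(pair(cons(0, c), cons(c, c)), pair(0, c)))   [R6 at 3.2.2]
5. m(cons(cons(cons(0, pair(0, 0)), 0), c), 0, pair(pair(cons(0, c), cons(c, c)), pair(0, c)))  →  c   [R6 at ε]

c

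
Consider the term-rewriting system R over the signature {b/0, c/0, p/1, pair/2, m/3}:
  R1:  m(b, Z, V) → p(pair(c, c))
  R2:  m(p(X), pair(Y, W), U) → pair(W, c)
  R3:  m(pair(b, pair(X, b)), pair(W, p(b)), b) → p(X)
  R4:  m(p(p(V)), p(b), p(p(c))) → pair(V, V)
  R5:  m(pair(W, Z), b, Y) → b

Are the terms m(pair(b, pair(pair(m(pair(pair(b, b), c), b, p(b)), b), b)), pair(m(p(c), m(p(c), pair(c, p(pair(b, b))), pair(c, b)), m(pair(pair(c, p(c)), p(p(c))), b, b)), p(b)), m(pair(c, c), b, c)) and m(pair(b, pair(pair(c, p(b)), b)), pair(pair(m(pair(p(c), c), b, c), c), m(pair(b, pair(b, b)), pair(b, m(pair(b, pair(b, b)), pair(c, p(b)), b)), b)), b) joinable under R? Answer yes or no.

no — NF(t₁) = p(pair(b, b)), NF(t₂) = p(pair(c, p(b)))

Reduce t₁ = m(pair(b, pair(pair(m(pair(pair(b, b), c), b, p(b)), b), b)), pair(m(p(c), m(p(c), pair(c, p(pair(b, b))), pair(c, b)), m(pair(pair(c, p(c)), p(p(c))), b, b)), p(b)), m(pair(c, c), b, c)):
1. m(pair(b, pair(pair(m(pair(pair(b, b), c), b, p(b)), b), b)), pair(m(p(c), m(p(c), pair(c, p(pair(b, b))), pair(c, b)), m(pair(pair(c, p(c)), p(p(c))), b, b)), p(b)), m(pair(c, c), b, c))  →  m(pair(b, pair(pair(b, b), b)), pair(m(p(c), m(p(c), pair(c, p(pair(b, b))), pair(c, b)), m(pair(pair(c, p(c)), p(p(c))), b, b)), p(b)), m(pair(c, c), b, c))   [R5 at 1.2.1.1]
2. m(pair(b, pair(pair(b, b), b)), pair(m(p(c), m(p(c), pair(c, p(pair(b, b))), pair(c, b)), m(pair(pair(c, p(c)), p(p(c))), b, b)), p(b)), m(pair(c, c), b, c))  →  m(pair(b, pair(pair(b, b), b)), pair(m(p(c), pair(p(pair(b, b)), c), m(pair(pair(c, p(c)), p(p(c))), b, b)), p(b)), m(pair(c, c), b, c))   [R2 at 2.1.2]
3. m(pair(b, pair(pair(b, b), b)), pair(m(p(c), pair(p(pair(b, b)), c), m(pair(pair(c, p(c)), p(p(c))), b, b)), p(b)), m(pair(c, c), b, c))  →  m(pair(b, pair(pair(b, b), b)), pair(pair(c, c), p(b)), m(pair(c, c), b, c))   [R2 at 2.1]
4. m(pair(b, pair(pair(b, b), b)), pair(pair(c, c), p(b)), m(pair(c, c), b, c))  →  m(pair(b, pair(pair(b, b), b)), pair(pair(c, c), p(b)), b)   [R5 at 3]
5. m(pair(b, pair(pair(b, b), b)), pair(pair(c, c), p(b)), b)  →  p(pair(b, b))   [R3 at ε]

Reduce t₂ = m(pair(b, pair(pair(c, p(b)), b)), pair(pair(m(pair(p(c), c), b, c), c), m(pair(b, pair(b, b)), pair(b, m(pair(b, pair(b, b)), pair(c, p(b)), b)), b)), b):
1. m(pair(b, pair(pair(c, p(b)), b)), pair(pair(m(pair(p(c), c), b, c), c), m(pair(b, pair(b, b)), pair(b, m(pair(b, pair(b, b)), pair(c, p(b)), b)), b)), b)  →  m(pair(b, pair(pair(c, p(b)), b)), pair(pair(b, c), m(pair(b, pair(b, b)), pair(b, m(pair(b, pair(b, b)), pair(c, p(b)), b)), b)), b)   [R5 at 2.1.1]
2. m(pair(b, pair(pair(c, p(b)), b)), pair(pair(b, c), m(pair(b, pair(b, b)), pair(b, m(pair(b, pair(b, b)), pair(c, p(b)), b)), b)), b)  →  m(pair(b, pair(pair(c, p(b)), b)), pair(pair(b, c), m(pair(b, pair(b, b)), pair(b, p(b)), b)), b)   [R3 at 2.2.2.2]
3. m(pair(b, pair(pair(c, p(b)), b)), pair(pair(b, c), m(pair(b, pair(b, b)), pair(b, p(b)), b)), b)  →  m(pair(b, pair(pair(c, p(b)), b)), pair(pair(b, c), p(b)), b)   [R3 at 2.2]
4. m(pair(b, pair(pair(c, p(b)), b)), pair(pair(b, c), p(b)), b)  →  p(pair(c, p(b)))   [R3 at ε]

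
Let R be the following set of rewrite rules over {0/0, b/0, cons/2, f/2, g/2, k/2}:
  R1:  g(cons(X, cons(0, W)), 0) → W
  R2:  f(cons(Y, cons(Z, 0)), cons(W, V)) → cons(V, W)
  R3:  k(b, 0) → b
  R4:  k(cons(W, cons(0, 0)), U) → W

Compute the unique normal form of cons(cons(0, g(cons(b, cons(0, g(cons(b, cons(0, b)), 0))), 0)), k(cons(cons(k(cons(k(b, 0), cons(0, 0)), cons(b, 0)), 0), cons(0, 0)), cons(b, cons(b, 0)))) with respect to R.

cons(cons(0, b), cons(b, 0))

1. cons(cons(0, g(cons(b, cons(0, g(cons(b, cons(0, b)), 0))), 0)), k(cons(cons(k(cons(k(b, 0), cons(0, 0)), cons(b, 0)), 0), cons(0, 0)), cons(b, cons(b, 0))))  →  cons(cons(0, g(cons(b, cons(0, b)), 0)), k(cons(cons(k(cons(k(b, 0), cons(0, 0)), cons(b, 0)), 0), cons(0, 0)), cons(b, cons(b, 0))))   [R1 at 1.2]
2. cons(cons(0, g(cons(b, cons(0, b)), 0)), k(cons(cons(k(cons(k(b, 0), cons(0, 0)), cons(b, 0)), 0), cons(0, 0)), cons(b, cons(b, 0))))  →  cons(cons(0, b), k(cons(cons(k(cons(k(b, 0), cons(0, 0)), cons(b, 0)), 0), cons(0, 0)), cons(b, cons(b, 0))))   [R1 at 1.2]
3. cons(cons(0, b), k(cons(cons(k(cons(k(b, 0), cons(0, 0)), cons(b, 0)), 0), cons(0, 0)), cons(b, cons(b, 0))))  →  cons(cons(0, b), cons(k(cons(k(b, 0), cons(0, 0)), cons(b, 0)), 0))   [R4 at 2]
4. cons(cons(0, b), cons(k(cons(k(b, 0), cons(0, 0)), cons(b, 0)), 0))  →  cons(cons(0, b), cons(k(b, 0), 0))   [R4 at 2.1]
5. cons(cons(0, b), cons(k(b, 0), 0))  →  cons(cons(0, b), cons(b, 0))   [R3 at 2.1]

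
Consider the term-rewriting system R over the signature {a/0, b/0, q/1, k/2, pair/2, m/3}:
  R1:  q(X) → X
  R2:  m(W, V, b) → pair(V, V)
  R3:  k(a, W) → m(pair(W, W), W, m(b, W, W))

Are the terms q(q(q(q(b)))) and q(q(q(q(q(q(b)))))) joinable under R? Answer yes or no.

yes — NF(t₁) = b, NF(t₂) = b

Reduce t₁ = q(q(q(q(b)))):
1. q(q(q(q(b))))  →  q(q(q(b)))   [R1 at ε]
2. q(q(q(b)))  →  q(q(b))   [R1 at ε]
3. q(q(b))  →  q(b)   [R1 at ε]
4. q(b)  →  b   [R1 at ε]

Reduce t₂ = q(q(q(q(q(q(b)))))):
1. q(q(q(q(q(q(b))))))  →  q(q(q(q(q(b)))))   [R1 at ε]
2. q(q(q(q(q(b)))))  →  q(q(q(q(b))))   [R1 at ε]
3. q(q(q(q(b))))  →  q(q(q(b)))   [R1 at ε]
4. q(q(q(b)))  →  q(q(b))   [R1 at ε]
5. q(q(b))  →  q(b)   [R1 at ε]
6. q(b)  →  b   [R1 at ε]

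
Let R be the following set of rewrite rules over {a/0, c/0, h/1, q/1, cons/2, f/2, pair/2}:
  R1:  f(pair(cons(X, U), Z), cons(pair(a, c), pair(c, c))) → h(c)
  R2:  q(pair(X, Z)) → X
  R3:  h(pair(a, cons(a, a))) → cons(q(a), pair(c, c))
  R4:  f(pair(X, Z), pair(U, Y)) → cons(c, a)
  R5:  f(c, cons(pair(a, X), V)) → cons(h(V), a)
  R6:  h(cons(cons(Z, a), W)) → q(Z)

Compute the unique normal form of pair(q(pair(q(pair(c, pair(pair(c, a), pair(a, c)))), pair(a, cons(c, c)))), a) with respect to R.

pair(c, a)

1. pair(q(pair(q(pair(c, pair(pair(c, a), pair(a, c)))), pair(a, cons(c, c)))), a)  →  pair(q(pair(c, pair(pair(c, a), pair(a, c)))), a)   [R2 at 1]
2. pair(q(pair(c, pair(pair(c, a), pair(a, c)))), a)  →  pair(c, a)   [R2 at 1]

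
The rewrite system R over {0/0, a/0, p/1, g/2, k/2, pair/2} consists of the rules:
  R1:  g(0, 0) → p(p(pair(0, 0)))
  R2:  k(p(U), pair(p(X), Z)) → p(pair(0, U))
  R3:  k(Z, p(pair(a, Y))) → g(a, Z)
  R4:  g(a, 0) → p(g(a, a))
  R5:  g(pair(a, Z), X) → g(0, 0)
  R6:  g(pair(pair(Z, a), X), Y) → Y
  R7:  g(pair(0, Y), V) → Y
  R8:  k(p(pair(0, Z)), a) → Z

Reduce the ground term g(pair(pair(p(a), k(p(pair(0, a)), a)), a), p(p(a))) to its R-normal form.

1. g(pair(pair(p(a), k(p(pair(0, a)), a)), a), p(p(a)))  →  g(pair(pair(p(a), a), a), p(p(a)))   [R8 at 1.1.2]
2. g(pair(pair(p(a), a), a), p(p(a)))  →  p(p(a))   [R6 at ε]

p(p(a))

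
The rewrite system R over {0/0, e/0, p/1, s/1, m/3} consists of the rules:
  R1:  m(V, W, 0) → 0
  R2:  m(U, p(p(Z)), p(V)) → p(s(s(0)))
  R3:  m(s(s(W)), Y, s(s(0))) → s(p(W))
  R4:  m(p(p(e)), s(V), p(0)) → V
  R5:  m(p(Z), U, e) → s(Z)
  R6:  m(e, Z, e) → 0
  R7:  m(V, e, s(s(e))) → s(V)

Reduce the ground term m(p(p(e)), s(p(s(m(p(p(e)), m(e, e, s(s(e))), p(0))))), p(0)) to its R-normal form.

p(s(e))

1. m(p(p(e)), s(p(s(m(p(p(e)), m(e, e, s(s(e))), p(0))))), p(0))  →  p(s(m(p(p(e)), m(e, e, s(s(e))), p(0))))   [R4 at ε]
2. p(s(m(p(p(e)), m(e, e, s(s(e))), p(0))))  →  p(s(m(p(p(e)), s(e), p(0))))   [R7 at 1.1.2]
3. p(s(m(p(p(e)), s(e), p(0))))  →  p(s(e))   [R4 at 1.1]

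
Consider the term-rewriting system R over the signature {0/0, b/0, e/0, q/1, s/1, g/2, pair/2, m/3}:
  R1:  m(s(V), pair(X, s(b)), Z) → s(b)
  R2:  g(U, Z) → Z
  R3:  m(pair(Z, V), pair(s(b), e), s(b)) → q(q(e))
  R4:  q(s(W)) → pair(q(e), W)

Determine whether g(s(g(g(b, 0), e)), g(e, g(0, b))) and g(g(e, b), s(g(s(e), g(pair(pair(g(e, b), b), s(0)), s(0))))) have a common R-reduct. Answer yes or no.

no — NF(t₁) = b, NF(t₂) = s(s(0))

Reduce t₁ = g(s(g(g(b, 0), e)), g(e, g(0, b))):
1. g(s(g(g(b, 0), e)), g(e, g(0, b)))  →  g(e, g(0, b))   [R2 at ε]
2. g(e, g(0, b))  →  g(0, b)   [R2 at ε]
3. g(0, b)  →  b   [R2 at ε]

Reduce t₂ = g(g(e, b), s(g(s(e), g(pair(pair(g(e, b), b), s(0)), s(0))))):
1. g(g(e, b), s(g(s(e), g(pair(pair(g(e, b), b), s(0)), s(0)))))  →  s(g(s(e), g(pair(pair(g(e, b), b), s(0)), s(0))))   [R2 at ε]
2. s(g(s(e), g(pair(pair(g(e, b), b), s(0)), s(0))))  →  s(g(pair(pair(g(e, b), b), s(0)), s(0)))   [R2 at 1]
3. s(g(pair(pair(g(e, b), b), s(0)), s(0)))  →  s(s(0))   [R2 at 1]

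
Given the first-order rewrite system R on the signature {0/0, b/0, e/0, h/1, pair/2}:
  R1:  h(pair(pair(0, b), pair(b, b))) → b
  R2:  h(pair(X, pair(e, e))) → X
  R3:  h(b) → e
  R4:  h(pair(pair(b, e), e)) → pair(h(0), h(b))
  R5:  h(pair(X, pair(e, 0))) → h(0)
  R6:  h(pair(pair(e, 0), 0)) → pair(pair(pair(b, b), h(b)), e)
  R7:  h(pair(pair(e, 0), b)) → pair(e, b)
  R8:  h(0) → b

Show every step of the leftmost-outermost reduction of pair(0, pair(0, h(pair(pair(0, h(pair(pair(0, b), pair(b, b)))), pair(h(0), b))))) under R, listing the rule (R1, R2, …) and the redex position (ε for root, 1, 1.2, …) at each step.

1. pair(0, pair(0, h(pair(pair(0, h(pair(pair(0, b), pair(b, b)))), pair(h(0), b)))))  →  pair(0, pair(0, h(pair(pair(0, b), pair(h(0), b)))))   [R1 at 2.2.1.1.2]
2. pair(0, pair(0, h(pair(pair(0, b), pair(h(0), b)))))  →  pair(0, pair(0, h(pair(pair(0, b), pair(b, b)))))   [R8 at 2.2.1.2.1]
3. pair(0, pair(0, h(pair(pair(0, b), pair(b, b)))))  →  pair(0, pair(0, b))   [R1 at 2.2]

pair(0, pair(0, b))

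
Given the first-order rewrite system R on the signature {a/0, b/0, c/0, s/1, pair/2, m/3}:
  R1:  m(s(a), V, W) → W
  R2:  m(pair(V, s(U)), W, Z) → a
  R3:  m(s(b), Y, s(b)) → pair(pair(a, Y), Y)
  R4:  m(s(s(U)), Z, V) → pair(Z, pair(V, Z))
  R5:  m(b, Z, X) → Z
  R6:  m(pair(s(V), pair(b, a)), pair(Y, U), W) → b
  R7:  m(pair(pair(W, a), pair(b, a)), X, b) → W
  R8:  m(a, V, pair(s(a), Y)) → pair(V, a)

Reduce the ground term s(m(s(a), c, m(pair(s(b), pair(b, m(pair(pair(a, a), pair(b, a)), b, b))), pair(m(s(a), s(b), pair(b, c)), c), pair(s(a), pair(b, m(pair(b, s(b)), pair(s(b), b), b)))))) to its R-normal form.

1. s(m(s(a), c, m(pair(s(b), pair(b, m(pair(pair(a, a), pair(b, a)), b, b))), pair(m(s(a), s(b), pair(b, c)), c), pair(s(a), pair(b, m(pair(b, s(b)), pair(s(b), b), b))))))  →  s(m(pair(s(b), pair(b, m(pair(pair(a, a), pair(b, a)), b, b))), pair(m(s(a), s(b), pair(b, c)), c), pair(s(a), pair(b, m(pair(b, s(b)), pair(s(b), b), b)))))   [R1 at 1]
2. s(m(pair(s(b), pair(b, m(pair(pair(a, a), pair(b, a)), b, b))), pair(m(s(a), s(b), pair(b, c)), c), pair(s(a), pair(b, m(pair(b, s(b)), pair(s(b), b), b)))))  →  s(m(pair(s(b), pair(b, a)), pair(m(s(a), s(b), pair(b, c)), c), pair(s(a), pair(b, m(pair(b, s(b)), pair(s(b), b), b)))))   [R7 at 1.1.2.2]
3. s(m(pair(s(b), pair(b, a)), pair(m(s(a), s(b), pair(b, c)), c), pair(s(a), pair(b, m(pair(b, s(b)), pair(s(b), b), b)))))  →  s(b)   [R6 at 1]

s(b)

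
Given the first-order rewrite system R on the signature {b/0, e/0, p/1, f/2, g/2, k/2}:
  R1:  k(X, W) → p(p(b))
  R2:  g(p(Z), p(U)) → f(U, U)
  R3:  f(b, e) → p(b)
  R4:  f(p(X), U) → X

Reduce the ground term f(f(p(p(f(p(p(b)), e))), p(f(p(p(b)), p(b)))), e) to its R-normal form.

1. f(f(p(p(f(p(p(b)), e))), p(f(p(p(b)), p(b)))), e)  →  f(p(f(p(p(b)), e)), e)   [R4 at 1]
2. f(p(f(p(p(b)), e)), e)  →  f(p(p(b)), e)   [R4 at ε]
3. f(p(p(b)), e)  →  p(b)   [R4 at ε]

p(b)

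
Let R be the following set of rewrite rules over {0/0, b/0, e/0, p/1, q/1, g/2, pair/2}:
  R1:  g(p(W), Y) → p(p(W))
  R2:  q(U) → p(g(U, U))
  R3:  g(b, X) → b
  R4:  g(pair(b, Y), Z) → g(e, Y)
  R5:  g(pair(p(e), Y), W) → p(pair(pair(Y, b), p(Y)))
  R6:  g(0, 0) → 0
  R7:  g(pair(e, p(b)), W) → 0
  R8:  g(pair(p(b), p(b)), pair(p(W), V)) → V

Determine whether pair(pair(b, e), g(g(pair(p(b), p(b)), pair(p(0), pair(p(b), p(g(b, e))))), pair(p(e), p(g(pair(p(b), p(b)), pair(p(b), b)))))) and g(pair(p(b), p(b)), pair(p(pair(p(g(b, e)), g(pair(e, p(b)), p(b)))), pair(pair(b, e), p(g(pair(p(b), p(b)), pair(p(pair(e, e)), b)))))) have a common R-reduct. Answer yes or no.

Reduce t₁ = pair(pair(b, e), g(g(pair(p(b), p(b)), pair(p(0), pair(p(b), p(g(b, e))))), pair(p(e), p(g(pair(p(b), p(b)), pair(p(b), b)))))):
1. pair(pair(b, e), g(g(pair(p(b), p(b)), pair(p(0), pair(p(b), p(g(b, e))))), pair(p(e), p(g(pair(p(b), p(b)), pair(p(b), b))))))  →  pair(pair(b, e), g(pair(p(b), p(g(b, e))), pair(p(e), p(g(pair(p(b), p(b)), pair(p(b), b))))))   [R8 at 2.1]
2. pair(pair(b, e), g(pair(p(b), p(g(b, e))), pair(p(e), p(g(pair(p(b), p(b)), pair(p(b), b))))))  →  pair(pair(b, e), g(pair(p(b), p(b)), pair(p(e), p(g(pair(p(b), p(b)), pair(p(b), b))))))   [R3 at 2.1.2.1]
3. pair(pair(b, e), g(pair(p(b), p(b)), pair(p(e), p(g(pair(p(b), p(b)), pair(p(b), b))))))  →  pair(pair(b, e), p(g(pair(p(b), p(b)), pair(p(b), b))))   [R8 at 2]
4. pair(pair(b, e), p(g(pair(p(b), p(b)), pair(p(b), b))))  →  pair(pair(b, e), p(b))   [R8 at 2.1]

Reduce t₂ = g(pair(p(b), p(b)), pair(p(pair(p(g(b, e)), g(pair(e, p(b)), p(b)))), pair(pair(b, e), p(g(pair(p(b), p(b)), pair(p(pair(e, e)), b)))))):
1. g(pair(p(b), p(b)), pair(p(pair(p(g(b, e)), g(pair(e, p(b)), p(b)))), pair(pair(b, e), p(g(pair(p(b), p(b)), pair(p(pair(e, e)), b))))))  →  pair(pair(b, e), p(g(pair(p(b), p(b)), pair(p(pair(e, e)), b))))   [R8 at ε]
2. pair(pair(b, e), p(g(pair(p(b), p(b)), pair(p(pair(e, e)), b))))  →  pair(pair(b, e), p(b))   [R8 at 2.1]

yes — NF(t₁) = pair(pair(b, e), p(b)), NF(t₂) = pair(pair(b, e), p(b))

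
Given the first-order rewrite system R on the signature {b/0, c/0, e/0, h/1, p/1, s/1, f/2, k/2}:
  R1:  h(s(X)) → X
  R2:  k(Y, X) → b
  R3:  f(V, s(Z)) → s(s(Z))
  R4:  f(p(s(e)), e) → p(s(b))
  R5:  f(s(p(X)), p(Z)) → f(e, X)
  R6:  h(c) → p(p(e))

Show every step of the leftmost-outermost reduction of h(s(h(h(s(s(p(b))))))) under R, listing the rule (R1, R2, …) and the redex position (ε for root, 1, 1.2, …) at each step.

p(b)

1. h(s(h(h(s(s(p(b)))))))  →  h(h(s(s(p(b)))))   [R1 at ε]
2. h(h(s(s(p(b)))))  →  h(s(p(b)))   [R1 at 1]
3. h(s(p(b)))  →  p(b)   [R1 at ε]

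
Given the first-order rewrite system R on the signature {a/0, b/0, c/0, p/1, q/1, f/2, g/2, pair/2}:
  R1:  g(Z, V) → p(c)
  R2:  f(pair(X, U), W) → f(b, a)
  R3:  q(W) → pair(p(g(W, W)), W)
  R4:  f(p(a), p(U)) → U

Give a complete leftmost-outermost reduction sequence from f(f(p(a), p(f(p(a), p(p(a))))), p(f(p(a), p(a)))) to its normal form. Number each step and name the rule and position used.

1. f(f(p(a), p(f(p(a), p(p(a))))), p(f(p(a), p(a))))  →  f(f(p(a), p(p(a))), p(f(p(a), p(a))))   [R4 at 1]
2. f(f(p(a), p(p(a))), p(f(p(a), p(a))))  →  f(p(a), p(f(p(a), p(a))))   [R4 at 1]
3. f(p(a), p(f(p(a), p(a))))  →  f(p(a), p(a))   [R4 at ε]
4. f(p(a), p(a))  →  a   [R4 at ε]

a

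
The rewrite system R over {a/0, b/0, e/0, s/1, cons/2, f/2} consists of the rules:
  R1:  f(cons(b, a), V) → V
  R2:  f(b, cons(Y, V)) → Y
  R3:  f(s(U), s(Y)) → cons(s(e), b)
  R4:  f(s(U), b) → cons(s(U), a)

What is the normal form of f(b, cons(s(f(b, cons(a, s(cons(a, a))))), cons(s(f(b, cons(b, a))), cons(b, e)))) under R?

s(a)

1. f(b, cons(s(f(b, cons(a, s(cons(a, a))))), cons(s(f(b, cons(b, a))), cons(b, e))))  →  s(f(b, cons(a, s(cons(a, a)))))   [R2 at ε]
2. s(f(b, cons(a, s(cons(a, a)))))  →  s(a)   [R2 at 1]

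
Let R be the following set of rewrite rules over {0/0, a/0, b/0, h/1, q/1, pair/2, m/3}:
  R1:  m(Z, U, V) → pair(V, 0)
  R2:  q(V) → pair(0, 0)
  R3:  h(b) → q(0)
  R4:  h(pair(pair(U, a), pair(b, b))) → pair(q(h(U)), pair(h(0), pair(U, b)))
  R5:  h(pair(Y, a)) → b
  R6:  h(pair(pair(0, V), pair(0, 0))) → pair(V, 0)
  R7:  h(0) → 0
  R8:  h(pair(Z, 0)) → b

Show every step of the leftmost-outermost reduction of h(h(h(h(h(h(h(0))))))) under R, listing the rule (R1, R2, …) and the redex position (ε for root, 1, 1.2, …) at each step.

1. h(h(h(h(h(h(h(0)))))))  →  h(h(h(h(h(h(0))))))   [R7 at 1.1.1.1.1.1]
2. h(h(h(h(h(h(0))))))  →  h(h(h(h(h(0)))))   [R7 at 1.1.1.1.1]
3. h(h(h(h(h(0)))))  →  h(h(h(h(0))))   [R7 at 1.1.1.1]
4. h(h(h(h(0))))  →  h(h(h(0)))   [R7 at 1.1.1]
5. h(h(h(0)))  →  h(h(0))   [R7 at 1.1]
6. h(h(0))  →  h(0)   [R7 at 1]
7. h(0)  →  0   [R7 at ε]

0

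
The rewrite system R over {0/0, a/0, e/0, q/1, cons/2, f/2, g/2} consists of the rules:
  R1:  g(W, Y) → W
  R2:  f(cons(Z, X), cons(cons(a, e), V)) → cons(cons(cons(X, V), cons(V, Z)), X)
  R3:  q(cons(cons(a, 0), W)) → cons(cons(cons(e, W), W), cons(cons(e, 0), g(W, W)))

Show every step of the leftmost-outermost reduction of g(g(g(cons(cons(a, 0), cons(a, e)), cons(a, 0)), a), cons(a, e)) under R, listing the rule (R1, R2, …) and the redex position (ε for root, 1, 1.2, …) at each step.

cons(cons(a, 0), cons(a, e))

1. g(g(g(cons(cons(a, 0), cons(a, e)), cons(a, 0)), a), cons(a, e))  →  g(g(cons(cons(a, 0), cons(a, e)), cons(a, 0)), a)   [R1 at ε]
2. g(g(cons(cons(a, 0), cons(a, e)), cons(a, 0)), a)  →  g(cons(cons(a, 0), cons(a, e)), cons(a, 0))   [R1 at ε]
3. g(cons(cons(a, 0), cons(a, e)), cons(a, 0))  →  cons(cons(a, 0), cons(a, e))   [R1 at ε]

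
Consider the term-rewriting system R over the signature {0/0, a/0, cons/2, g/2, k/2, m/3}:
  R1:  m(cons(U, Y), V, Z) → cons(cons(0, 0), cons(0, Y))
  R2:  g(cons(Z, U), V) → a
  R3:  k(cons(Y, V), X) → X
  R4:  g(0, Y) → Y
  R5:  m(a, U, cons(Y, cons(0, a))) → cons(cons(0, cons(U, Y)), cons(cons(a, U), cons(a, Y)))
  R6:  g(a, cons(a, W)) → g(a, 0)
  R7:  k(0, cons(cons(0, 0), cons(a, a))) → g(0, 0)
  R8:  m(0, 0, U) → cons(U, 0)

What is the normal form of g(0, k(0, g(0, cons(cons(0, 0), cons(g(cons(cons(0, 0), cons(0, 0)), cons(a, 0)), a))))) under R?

1. g(0, k(0, g(0, cons(cons(0, 0), cons(g(cons(cons(0, 0), cons(0, 0)), cons(a, 0)), a)))))  →  k(0, g(0, cons(cons(0, 0), cons(g(cons(cons(0, 0), cons(0, 0)), cons(a, 0)), a))))   [R4 at ε]
2. k(0, g(0, cons(cons(0, 0), cons(g(cons(cons(0, 0), cons(0, 0)), cons(a, 0)), a))))  →  k(0, cons(cons(0, 0), cons(g(cons(cons(0, 0), cons(0, 0)), cons(a, 0)), a)))   [R4 at 2]
3. k(0, cons(cons(0, 0), cons(g(cons(cons(0, 0), cons(0, 0)), cons(a, 0)), a)))  →  k(0, cons(cons(0, 0), cons(a, a)))   [R2 at 2.2.1]
4. k(0, cons(cons(0, 0), cons(a, a)))  →  g(0, 0)   [R7 at ε]
5. g(0, 0)  →  0   [R4 at ε]

0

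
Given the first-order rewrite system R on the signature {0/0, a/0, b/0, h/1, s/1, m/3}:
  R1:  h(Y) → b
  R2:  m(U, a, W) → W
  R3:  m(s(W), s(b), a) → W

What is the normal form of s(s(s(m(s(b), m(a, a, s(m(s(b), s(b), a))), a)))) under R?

s(s(s(b)))

1. s(s(s(m(s(b), m(a, a, s(m(s(b), s(b), a))), a))))  →  s(s(s(m(s(b), s(m(s(b), s(b), a)), a))))   [R2 at 1.1.1.2]
2. s(s(s(m(s(b), s(m(s(b), s(b), a)), a))))  →  s(s(s(m(s(b), s(b), a))))   [R3 at 1.1.1.2.1]
3. s(s(s(m(s(b), s(b), a))))  →  s(s(s(b)))   [R3 at 1.1.1]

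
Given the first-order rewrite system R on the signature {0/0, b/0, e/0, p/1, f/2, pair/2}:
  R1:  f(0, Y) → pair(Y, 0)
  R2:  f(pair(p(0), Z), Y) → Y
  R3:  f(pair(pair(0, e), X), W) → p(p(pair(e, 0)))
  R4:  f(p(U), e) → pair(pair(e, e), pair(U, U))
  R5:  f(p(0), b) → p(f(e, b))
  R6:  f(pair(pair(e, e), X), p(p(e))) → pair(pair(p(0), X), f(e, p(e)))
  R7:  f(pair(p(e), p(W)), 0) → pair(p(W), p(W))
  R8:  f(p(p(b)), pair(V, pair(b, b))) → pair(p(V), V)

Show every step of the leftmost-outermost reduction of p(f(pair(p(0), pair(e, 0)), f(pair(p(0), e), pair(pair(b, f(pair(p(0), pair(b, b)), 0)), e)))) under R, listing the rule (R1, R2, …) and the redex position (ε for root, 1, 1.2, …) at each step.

p(pair(pair(b, 0), e))

1. p(f(pair(p(0), pair(e, 0)), f(pair(p(0), e), pair(pair(b, f(pair(p(0), pair(b, b)), 0)), e))))  →  p(f(pair(p(0), e), pair(pair(b, f(pair(p(0), pair(b, b)), 0)), e)))   [R2 at 1]
2. p(f(pair(p(0), e), pair(pair(b, f(pair(p(0), pair(b, b)), 0)), e)))  →  p(pair(pair(b, f(pair(p(0), pair(b, b)), 0)), e))   [R2 at 1]
3. p(pair(pair(b, f(pair(p(0), pair(b, b)), 0)), e))  →  p(pair(pair(b, 0), e))   [R2 at 1.1.2]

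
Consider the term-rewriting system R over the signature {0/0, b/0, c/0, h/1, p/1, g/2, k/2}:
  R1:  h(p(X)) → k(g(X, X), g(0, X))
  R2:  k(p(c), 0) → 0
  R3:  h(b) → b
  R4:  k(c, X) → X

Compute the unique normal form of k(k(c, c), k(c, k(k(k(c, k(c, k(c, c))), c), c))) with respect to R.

1. k(k(c, c), k(c, k(k(k(c, k(c, k(c, c))), c), c)))  →  k(c, k(c, k(k(k(c, k(c, k(c, c))), c), c)))   [R4 at 1]
2. k(c, k(c, k(k(k(c, k(c, k(c, c))), c), c)))  →  k(c, k(k(k(c, k(c, k(c, c))), c), c))   [R4 at ε]
3. k(c, k(k(k(c, k(c, k(c, c))), c), c))  →  k(k(k(c, k(c, k(c, c))), c), c)   [R4 at ε]
4. k(k(k(c, k(c, k(c, c))), c), c)  →  k(k(k(c, k(c, c)), c), c)   [R4 at 1.1]
5. k(k(k(c, k(c, c)), c), c)  →  k(k(k(c, c), c), c)   [R4 at 1.1]
6. k(k(k(c, c), c), c)  →  k(k(c, c), c)   [R4 at 1.1]
7. k(k(c, c), c)  →  k(c, c)   [R4 at 1]
8. k(c, c)  →  c   [R4 at ε]

c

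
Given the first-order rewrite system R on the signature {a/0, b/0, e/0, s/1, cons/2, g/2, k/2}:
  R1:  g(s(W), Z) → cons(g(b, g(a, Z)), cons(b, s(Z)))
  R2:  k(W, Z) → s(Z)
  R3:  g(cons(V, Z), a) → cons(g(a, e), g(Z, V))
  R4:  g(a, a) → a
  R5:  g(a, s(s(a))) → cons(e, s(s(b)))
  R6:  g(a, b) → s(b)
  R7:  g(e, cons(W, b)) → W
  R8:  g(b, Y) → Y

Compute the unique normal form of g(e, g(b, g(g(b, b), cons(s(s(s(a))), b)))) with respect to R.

1. g(e, g(b, g(g(b, b), cons(s(s(s(a))), b))))  →  g(e, g(g(b, b), cons(s(s(s(a))), b)))   [R8 at 2]
2. g(e, g(g(b, b), cons(s(s(s(a))), b)))  →  g(e, g(b, cons(s(s(s(a))), b)))   [R8 at 2.1]
3. g(e, g(b, cons(s(s(s(a))), b)))  →  g(e, cons(s(s(s(a))), b))   [R8 at 2]
4. g(e, cons(s(s(s(a))), b))  →  s(s(s(a)))   [R7 at ε]

s(s(s(a)))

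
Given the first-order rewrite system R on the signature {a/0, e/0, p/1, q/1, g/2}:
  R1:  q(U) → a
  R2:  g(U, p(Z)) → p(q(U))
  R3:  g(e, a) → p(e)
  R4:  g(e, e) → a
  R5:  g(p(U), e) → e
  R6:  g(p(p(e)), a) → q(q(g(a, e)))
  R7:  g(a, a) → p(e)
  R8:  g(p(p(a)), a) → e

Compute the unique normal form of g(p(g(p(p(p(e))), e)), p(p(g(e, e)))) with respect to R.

1. g(p(g(p(p(p(e))), e)), p(p(g(e, e))))  →  p(q(p(g(p(p(p(e))), e))))   [R2 at ε]
2. p(q(p(g(p(p(p(e))), e))))  →  p(a)   [R1 at 1]

p(a)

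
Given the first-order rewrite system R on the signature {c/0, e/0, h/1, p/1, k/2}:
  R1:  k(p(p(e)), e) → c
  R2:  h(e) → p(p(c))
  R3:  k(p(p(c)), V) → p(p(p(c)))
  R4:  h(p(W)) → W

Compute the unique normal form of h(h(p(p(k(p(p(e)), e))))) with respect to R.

c

1. h(h(p(p(k(p(p(e)), e)))))  →  h(p(k(p(p(e)), e)))   [R4 at 1]
2. h(p(k(p(p(e)), e)))  →  k(p(p(e)), e)   [R4 at ε]
3. k(p(p(e)), e)  →  c   [R1 at ε]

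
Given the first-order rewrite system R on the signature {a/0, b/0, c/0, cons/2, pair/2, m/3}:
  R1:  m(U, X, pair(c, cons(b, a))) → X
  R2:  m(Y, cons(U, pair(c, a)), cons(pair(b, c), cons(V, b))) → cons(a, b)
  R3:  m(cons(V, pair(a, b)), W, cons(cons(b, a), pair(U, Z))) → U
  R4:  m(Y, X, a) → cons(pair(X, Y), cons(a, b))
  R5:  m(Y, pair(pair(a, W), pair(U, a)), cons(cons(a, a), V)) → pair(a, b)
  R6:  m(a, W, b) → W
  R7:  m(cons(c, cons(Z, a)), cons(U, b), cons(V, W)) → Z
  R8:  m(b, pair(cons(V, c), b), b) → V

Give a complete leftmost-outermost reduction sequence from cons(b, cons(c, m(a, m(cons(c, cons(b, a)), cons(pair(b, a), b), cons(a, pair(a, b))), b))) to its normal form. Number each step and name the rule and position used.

cons(b, cons(c, b))

1. cons(b, cons(c, m(a, m(cons(c, cons(b, a)), cons(pair(b, a), b), cons(a, pair(a, b))), b)))  →  cons(b, cons(c, m(cons(c, cons(b, a)), cons(pair(b, a), b), cons(a, pair(a, b)))))   [R6 at 2.2]
2. cons(b, cons(c, m(cons(c, cons(b, a)), cons(pair(b, a), b), cons(a, pair(a, b)))))  →  cons(b, cons(c, b))   [R7 at 2.2]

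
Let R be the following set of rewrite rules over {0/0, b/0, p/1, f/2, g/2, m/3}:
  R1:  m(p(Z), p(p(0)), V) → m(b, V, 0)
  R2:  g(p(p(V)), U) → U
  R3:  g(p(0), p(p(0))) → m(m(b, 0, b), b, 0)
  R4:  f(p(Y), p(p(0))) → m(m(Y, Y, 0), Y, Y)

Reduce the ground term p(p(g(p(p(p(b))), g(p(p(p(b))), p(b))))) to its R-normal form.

1. p(p(g(p(p(p(b))), g(p(p(p(b))), p(b)))))  →  p(p(g(p(p(p(b))), p(b))))   [R2 at 1.1]
2. p(p(g(p(p(p(b))), p(b))))  →  p(p(p(b)))   [R2 at 1.1]

p(p(p(b)))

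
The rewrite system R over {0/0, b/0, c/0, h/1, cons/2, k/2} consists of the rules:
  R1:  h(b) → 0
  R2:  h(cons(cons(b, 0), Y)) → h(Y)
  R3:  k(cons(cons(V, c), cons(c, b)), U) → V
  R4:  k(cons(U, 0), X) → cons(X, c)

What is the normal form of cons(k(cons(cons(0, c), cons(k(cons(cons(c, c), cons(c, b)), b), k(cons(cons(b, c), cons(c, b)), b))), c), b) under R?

cons(0, b)

1. cons(k(cons(cons(0, c), cons(k(cons(cons(c, c), cons(c, b)), b), k(cons(cons(b, c), cons(c, b)), b))), c), b)  →  cons(k(cons(cons(0, c), cons(c, k(cons(cons(b, c), cons(c, b)), b))), c), b)   [R3 at 1.1.2.1]
2. cons(k(cons(cons(0, c), cons(c, k(cons(cons(b, c), cons(c, b)), b))), c), b)  →  cons(k(cons(cons(0, c), cons(c, b)), c), b)   [R3 at 1.1.2.2]
3. cons(k(cons(cons(0, c), cons(c, b)), c), b)  →  cons(0, b)   [R3 at 1]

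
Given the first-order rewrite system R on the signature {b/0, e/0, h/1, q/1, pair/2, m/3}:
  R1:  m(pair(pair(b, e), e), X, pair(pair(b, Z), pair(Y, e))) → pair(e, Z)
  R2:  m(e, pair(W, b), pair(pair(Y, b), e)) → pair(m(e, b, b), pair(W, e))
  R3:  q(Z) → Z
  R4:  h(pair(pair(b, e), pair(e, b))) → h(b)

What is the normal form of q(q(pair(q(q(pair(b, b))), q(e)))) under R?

pair(pair(b, b), e)

1. q(q(pair(q(q(pair(b, b))), q(e))))  →  q(pair(q(q(pair(b, b))), q(e)))   [R3 at ε]
2. q(pair(q(q(pair(b, b))), q(e)))  →  pair(q(q(pair(b, b))), q(e))   [R3 at ε]
3. pair(q(q(pair(b, b))), q(e))  →  pair(q(pair(b, b)), q(e))   [R3 at 1]
4. pair(q(pair(b, b)), q(e))  →  pair(pair(b, b), q(e))   [R3 at 1]
5. pair(pair(b, b), q(e))  →  pair(pair(b, b), e)   [R3 at 2]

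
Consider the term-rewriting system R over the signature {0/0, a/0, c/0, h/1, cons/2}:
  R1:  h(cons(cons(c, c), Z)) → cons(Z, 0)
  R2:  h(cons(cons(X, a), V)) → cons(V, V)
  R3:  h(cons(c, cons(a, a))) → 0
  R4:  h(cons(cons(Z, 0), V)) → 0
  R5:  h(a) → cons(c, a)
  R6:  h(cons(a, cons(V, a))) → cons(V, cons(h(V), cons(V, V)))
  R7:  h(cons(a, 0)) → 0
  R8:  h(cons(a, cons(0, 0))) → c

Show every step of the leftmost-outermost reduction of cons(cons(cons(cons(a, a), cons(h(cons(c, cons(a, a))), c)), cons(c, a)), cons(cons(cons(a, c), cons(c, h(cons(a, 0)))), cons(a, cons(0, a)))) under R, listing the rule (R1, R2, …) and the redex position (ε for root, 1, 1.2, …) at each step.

cons(cons(cons(cons(a, a), cons(0, c)), cons(c, a)), cons(cons(cons(a, c), cons(c, 0)), cons(a, cons(0, a))))

1. cons(cons(cons(cons(a, a), cons(h(cons(c, cons(a, a))), c)), cons(c, a)), cons(cons(cons(a, c), cons(c, h(cons(a, 0)))), cons(a, cons(0, a))))  →  cons(cons(cons(cons(a, a), cons(0, c)), cons(c, a)), cons(cons(cons(a, c), cons(c, h(cons(a, 0)))), cons(a, cons(0, a))))   [R3 at 1.1.2.1]
2. cons(cons(cons(cons(a, a), cons(0, c)), cons(c, a)), cons(cons(cons(a, c), cons(c, h(cons(a, 0)))), cons(a, cons(0, a))))  →  cons(cons(cons(cons(a, a), cons(0, c)), cons(c, a)), cons(cons(cons(a, c), cons(c, 0)), cons(a, cons(0, a))))   [R7 at 2.1.2.2]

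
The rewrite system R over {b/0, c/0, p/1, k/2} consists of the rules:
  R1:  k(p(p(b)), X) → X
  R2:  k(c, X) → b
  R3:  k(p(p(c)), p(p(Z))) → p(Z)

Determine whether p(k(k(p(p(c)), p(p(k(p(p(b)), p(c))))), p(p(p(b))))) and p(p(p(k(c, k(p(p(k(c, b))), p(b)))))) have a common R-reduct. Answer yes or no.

yes — NF(t₁) = p(p(p(b))), NF(t₂) = p(p(p(b)))

Reduce t₁ = p(k(k(p(p(c)), p(p(k(p(p(b)), p(c))))), p(p(p(b))))):
1. p(k(k(p(p(c)), p(p(k(p(p(b)), p(c))))), p(p(p(b)))))  →  p(k(p(k(p(p(b)), p(c))), p(p(p(b)))))   [R3 at 1.1]
2. p(k(p(k(p(p(b)), p(c))), p(p(p(b)))))  →  p(k(p(p(c)), p(p(p(b)))))   [R1 at 1.1.1]
3. p(k(p(p(c)), p(p(p(b)))))  →  p(p(p(b)))   [R3 at 1]

Reduce t₂ = p(p(p(k(c, k(p(p(k(c, b))), p(b)))))):
1. p(p(p(k(c, k(p(p(k(c, b))), p(b))))))  →  p(p(p(b)))   [R2 at 1.1.1]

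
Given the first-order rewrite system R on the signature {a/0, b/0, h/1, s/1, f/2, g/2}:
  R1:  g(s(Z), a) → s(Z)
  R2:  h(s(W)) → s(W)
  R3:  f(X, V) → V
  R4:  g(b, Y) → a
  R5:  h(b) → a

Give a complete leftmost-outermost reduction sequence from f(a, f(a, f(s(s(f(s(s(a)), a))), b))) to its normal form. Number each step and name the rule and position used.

1. f(a, f(a, f(s(s(f(s(s(a)), a))), b)))  →  f(a, f(s(s(f(s(s(a)), a))), b))   [R3 at ε]
2. f(a, f(s(s(f(s(s(a)), a))), b))  →  f(s(s(f(s(s(a)), a))), b)   [R3 at ε]
3. f(s(s(f(s(s(a)), a))), b)  →  b   [R3 at ε]

b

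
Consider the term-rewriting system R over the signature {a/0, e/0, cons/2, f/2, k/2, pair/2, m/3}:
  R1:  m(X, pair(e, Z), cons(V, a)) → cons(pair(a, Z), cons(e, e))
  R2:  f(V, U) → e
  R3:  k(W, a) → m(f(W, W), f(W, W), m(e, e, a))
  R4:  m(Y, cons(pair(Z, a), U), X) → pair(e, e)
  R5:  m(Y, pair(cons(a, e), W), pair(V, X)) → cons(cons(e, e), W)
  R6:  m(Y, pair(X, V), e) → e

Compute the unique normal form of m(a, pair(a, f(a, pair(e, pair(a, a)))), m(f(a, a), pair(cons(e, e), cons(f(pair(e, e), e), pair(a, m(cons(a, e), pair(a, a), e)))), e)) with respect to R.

1. m(a, pair(a, f(a, pair(e, pair(a, a)))), m(f(a, a), pair(cons(e, e), cons(f(pair(e, e), e), pair(a, m(cons(a, e), pair(a, a), e)))), e))  →  m(a, pair(a, e), m(f(a, a), pair(cons(e, e), cons(f(pair(e, e), e), pair(a, m(cons(a, e), pair(a, a), e)))), e))   [R2 at 2.2]
2. m(a, pair(a, e), m(f(a, a), pair(cons(e, e), cons(f(pair(e, e), e), pair(a, m(cons(a, e), pair(a, a), e)))), e))  →  m(a, pair(a, e), e)   [R6 at 3]
3. m(a, pair(a, e), e)  →  e   [R6 at ε]

e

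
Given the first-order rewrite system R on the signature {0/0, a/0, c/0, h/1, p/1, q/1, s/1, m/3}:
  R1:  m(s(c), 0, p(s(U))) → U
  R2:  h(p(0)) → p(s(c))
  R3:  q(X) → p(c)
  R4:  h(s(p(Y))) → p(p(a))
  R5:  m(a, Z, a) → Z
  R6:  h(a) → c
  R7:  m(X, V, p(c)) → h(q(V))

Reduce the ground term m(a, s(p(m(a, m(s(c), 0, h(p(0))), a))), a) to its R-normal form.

1. m(a, s(p(m(a, m(s(c), 0, h(p(0))), a))), a)  →  s(p(m(a, m(s(c), 0, h(p(0))), a)))   [R5 at ε]
2. s(p(m(a, m(s(c), 0, h(p(0))), a)))  →  s(p(m(s(c), 0, h(p(0)))))   [R5 at 1.1]
3. s(p(m(s(c), 0, h(p(0)))))  →  s(p(m(s(c), 0, p(s(c)))))   [R2 at 1.1.3]
4. s(p(m(s(c), 0, p(s(c)))))  →  s(p(c))   [R1 at 1.1]

s(p(c))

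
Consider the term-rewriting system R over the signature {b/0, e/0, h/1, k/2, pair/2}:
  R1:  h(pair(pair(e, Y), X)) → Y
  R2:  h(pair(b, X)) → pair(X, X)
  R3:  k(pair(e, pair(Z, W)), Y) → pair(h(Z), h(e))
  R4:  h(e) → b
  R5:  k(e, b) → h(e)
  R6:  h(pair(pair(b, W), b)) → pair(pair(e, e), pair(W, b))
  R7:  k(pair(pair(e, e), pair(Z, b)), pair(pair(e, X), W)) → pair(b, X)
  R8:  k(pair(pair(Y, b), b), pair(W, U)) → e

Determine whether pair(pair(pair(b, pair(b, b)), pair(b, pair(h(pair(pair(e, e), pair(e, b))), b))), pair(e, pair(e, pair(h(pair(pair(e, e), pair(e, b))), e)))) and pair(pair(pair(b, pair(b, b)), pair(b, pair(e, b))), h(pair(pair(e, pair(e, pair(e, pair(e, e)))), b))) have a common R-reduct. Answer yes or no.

Reduce t₁ = pair(pair(pair(b, pair(b, b)), pair(b, pair(h(pair(pair(e, e), pair(e, b))), b))), pair(e, pair(e, pair(h(pair(pair(e, e), pair(e, b))), e)))):
1. pair(pair(pair(b, pair(b, b)), pair(b, pair(h(pair(pair(e, e), pair(e, b))), b))), pair(e, pair(e, pair(h(pair(pair(e, e), pair(e, b))), e))))  →  pair(pair(pair(b, pair(b, b)), pair(b, pair(e, b))), pair(e, pair(e, pair(h(pair(pair(e, e), pair(e, b))), e))))   [R1 at 1.2.2.1]
2. pair(pair(pair(b, pair(b, b)), pair(b, pair(e, b))), pair(e, pair(e, pair(h(pair(pair(e, e), pair(e, b))), e))))  →  pair(pair(pair(b, pair(b, b)), pair(b, pair(e, b))), pair(e, pair(e, pair(e, e))))   [R1 at 2.2.2.1]

Reduce t₂ = pair(pair(pair(b, pair(b, b)), pair(b, pair(e, b))), h(pair(pair(e, pair(e, pair(e, pair(e, e)))), b))):
1. pair(pair(pair(b, pair(b, b)), pair(b, pair(e, b))), h(pair(pair(e, pair(e, pair(e, pair(e, e)))), b)))  →  pair(pair(pair(b, pair(b, b)), pair(b, pair(e, b))), pair(e, pair(e, pair(e, e))))   [R1 at 2]

yes — NF(t₁) = pair(pair(pair(b, pair(b, b)), pair(b, pair(e, b))), pair(e, pair(e, pair(e, e)))), NF(t₂) = pair(pair(pair(b, pair(b, b)), pair(b, pair(e, b))), pair(e, pair(e, pair(e, e))))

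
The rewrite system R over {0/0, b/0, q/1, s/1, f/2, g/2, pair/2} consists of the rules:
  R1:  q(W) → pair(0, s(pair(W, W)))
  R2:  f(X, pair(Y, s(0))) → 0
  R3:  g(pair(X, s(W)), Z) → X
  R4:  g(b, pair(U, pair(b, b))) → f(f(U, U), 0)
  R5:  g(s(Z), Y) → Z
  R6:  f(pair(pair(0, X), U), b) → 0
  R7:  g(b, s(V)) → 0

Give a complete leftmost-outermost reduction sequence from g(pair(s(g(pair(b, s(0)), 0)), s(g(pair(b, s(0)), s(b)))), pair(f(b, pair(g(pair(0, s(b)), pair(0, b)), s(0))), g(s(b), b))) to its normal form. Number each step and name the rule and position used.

1. g(pair(s(g(pair(b, s(0)), 0)), s(g(pair(b, s(0)), s(b)))), pair(f(b, pair(g(pair(0, s(b)), pair(0, b)), s(0))), g(s(b), b)))  →  s(g(pair(b, s(0)), 0))   [R3 at ε]
2. s(g(pair(b, s(0)), 0))  →  s(b)   [R3 at 1]

s(b)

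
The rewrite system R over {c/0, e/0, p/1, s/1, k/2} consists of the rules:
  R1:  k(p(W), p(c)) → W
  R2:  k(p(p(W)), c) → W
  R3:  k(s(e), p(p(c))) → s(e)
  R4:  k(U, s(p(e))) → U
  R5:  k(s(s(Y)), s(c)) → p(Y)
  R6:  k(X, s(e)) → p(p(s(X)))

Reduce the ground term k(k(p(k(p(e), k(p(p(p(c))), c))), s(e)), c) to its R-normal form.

1. k(k(p(k(p(e), k(p(p(p(c))), c))), s(e)), c)  →  k(p(p(s(p(k(p(e), k(p(p(p(c))), c)))))), c)   [R6 at 1]
2. k(p(p(s(p(k(p(e), k(p(p(p(c))), c)))))), c)  →  s(p(k(p(e), k(p(p(p(c))), c))))   [R2 at ε]
3. s(p(k(p(e), k(p(p(p(c))), c))))  →  s(p(k(p(e), p(c))))   [R2 at 1.1.2]
4. s(p(k(p(e), p(c))))  →  s(p(e))   [R1 at 1.1]

s(p(e))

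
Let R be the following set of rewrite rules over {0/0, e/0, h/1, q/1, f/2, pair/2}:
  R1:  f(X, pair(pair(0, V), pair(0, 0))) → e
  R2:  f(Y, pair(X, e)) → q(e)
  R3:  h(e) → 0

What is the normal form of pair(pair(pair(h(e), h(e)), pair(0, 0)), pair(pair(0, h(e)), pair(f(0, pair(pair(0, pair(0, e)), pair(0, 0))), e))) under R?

pair(pair(pair(0, 0), pair(0, 0)), pair(pair(0, 0), pair(e, e)))

1. pair(pair(pair(h(e), h(e)), pair(0, 0)), pair(pair(0, h(e)), pair(f(0, pair(pair(0, pair(0, e)), pair(0, 0))), e)))  →  pair(pair(pair(0, h(e)), pair(0, 0)), pair(pair(0, h(e)), pair(f(0, pair(pair(0, pair(0, e)), pair(0, 0))), e)))   [R3 at 1.1.1]
2. pair(pair(pair(0, h(e)), pair(0, 0)), pair(pair(0, h(e)), pair(f(0, pair(pair(0, pair(0, e)), pair(0, 0))), e)))  →  pair(pair(pair(0, 0), pair(0, 0)), pair(pair(0, h(e)), pair(f(0, pair(pair(0, pair(0, e)), pair(0, 0))), e)))   [R3 at 1.1.2]
3. pair(pair(pair(0, 0), pair(0, 0)), pair(pair(0, h(e)), pair(f(0, pair(pair(0, pair(0, e)), pair(0, 0))), e)))  →  pair(pair(pair(0, 0), pair(0, 0)), pair(pair(0, 0), pair(f(0, pair(pair(0, pair(0, e)), pair(0, 0))), e)))   [R3 at 2.1.2]
4. pair(pair(pair(0, 0), pair(0, 0)), pair(pair(0, 0), pair(f(0, pair(pair(0, pair(0, e)), pair(0, 0))), e)))  →  pair(pair(pair(0, 0), pair(0, 0)), pair(pair(0, 0), pair(e, e)))   [R1 at 2.2.1]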